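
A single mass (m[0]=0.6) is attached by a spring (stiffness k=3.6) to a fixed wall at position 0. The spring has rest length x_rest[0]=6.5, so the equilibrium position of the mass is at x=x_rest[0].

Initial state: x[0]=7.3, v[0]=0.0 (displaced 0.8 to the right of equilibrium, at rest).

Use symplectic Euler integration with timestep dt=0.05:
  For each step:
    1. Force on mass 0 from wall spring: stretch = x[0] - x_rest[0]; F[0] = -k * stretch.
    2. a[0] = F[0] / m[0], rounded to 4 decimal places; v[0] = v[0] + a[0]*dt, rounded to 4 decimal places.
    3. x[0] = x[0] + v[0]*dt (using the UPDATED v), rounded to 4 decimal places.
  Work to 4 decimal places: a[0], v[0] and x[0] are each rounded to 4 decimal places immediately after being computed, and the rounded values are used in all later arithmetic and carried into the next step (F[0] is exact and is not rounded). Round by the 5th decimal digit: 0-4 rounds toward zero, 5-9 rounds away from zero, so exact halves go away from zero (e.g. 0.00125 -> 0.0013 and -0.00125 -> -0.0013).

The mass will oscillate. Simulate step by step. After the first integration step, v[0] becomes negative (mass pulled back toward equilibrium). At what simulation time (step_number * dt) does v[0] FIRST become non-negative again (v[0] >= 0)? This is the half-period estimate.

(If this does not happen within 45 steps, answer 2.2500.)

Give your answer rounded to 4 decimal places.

Answer: 1.3000

Derivation:
Step 0: x=[7.3000] v=[0.0000]
Step 1: x=[7.2880] v=[-0.2400]
Step 2: x=[7.2642] v=[-0.4764]
Step 3: x=[7.2289] v=[-0.7057]
Step 4: x=[7.1827] v=[-0.9244]
Step 5: x=[7.1262] v=[-1.1292]
Step 6: x=[7.0603] v=[-1.3171]
Step 7: x=[6.9860] v=[-1.4852]
Step 8: x=[6.9045] v=[-1.6310]
Step 9: x=[6.8169] v=[-1.7524]
Step 10: x=[6.7245] v=[-1.8475]
Step 11: x=[6.6288] v=[-1.9149]
Step 12: x=[6.5311] v=[-1.9535]
Step 13: x=[6.4330] v=[-1.9628]
Step 14: x=[6.3359] v=[-1.9427]
Step 15: x=[6.2412] v=[-1.8935]
Step 16: x=[6.1504] v=[-1.8159]
Step 17: x=[6.0649] v=[-1.7110]
Step 18: x=[5.9859] v=[-1.5805]
Step 19: x=[5.9146] v=[-1.4263]
Step 20: x=[5.8521] v=[-1.2507]
Step 21: x=[5.7993] v=[-1.0563]
Step 22: x=[5.7570] v=[-0.8461]
Step 23: x=[5.7258] v=[-0.6232]
Step 24: x=[5.7063] v=[-0.3909]
Step 25: x=[5.6987] v=[-0.1528]
Step 26: x=[5.7031] v=[0.0876]
First v>=0 after going negative at step 26, time=1.3000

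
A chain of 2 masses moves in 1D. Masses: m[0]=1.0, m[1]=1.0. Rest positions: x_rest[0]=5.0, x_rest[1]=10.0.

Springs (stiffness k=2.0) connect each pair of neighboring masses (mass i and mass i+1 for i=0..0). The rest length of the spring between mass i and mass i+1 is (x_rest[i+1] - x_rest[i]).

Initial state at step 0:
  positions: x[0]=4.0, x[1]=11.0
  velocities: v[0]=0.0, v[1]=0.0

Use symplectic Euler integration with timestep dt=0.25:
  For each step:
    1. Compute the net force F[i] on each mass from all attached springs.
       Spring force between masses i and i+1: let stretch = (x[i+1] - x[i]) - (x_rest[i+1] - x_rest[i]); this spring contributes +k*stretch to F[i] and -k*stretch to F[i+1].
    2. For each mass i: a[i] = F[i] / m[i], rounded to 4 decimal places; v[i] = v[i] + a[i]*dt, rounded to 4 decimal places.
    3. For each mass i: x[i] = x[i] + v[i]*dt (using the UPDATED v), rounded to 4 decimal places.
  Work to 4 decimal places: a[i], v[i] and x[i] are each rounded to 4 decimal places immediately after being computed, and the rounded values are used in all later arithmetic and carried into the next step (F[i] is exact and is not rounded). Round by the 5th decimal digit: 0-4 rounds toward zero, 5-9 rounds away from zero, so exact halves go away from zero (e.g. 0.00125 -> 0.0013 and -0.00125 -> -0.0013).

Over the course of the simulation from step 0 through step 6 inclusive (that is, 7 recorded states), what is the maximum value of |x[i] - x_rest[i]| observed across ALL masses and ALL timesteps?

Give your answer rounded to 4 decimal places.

Step 0: x=[4.0000 11.0000] v=[0.0000 0.0000]
Step 1: x=[4.2500 10.7500] v=[1.0000 -1.0000]
Step 2: x=[4.6875 10.3125] v=[1.7500 -1.7500]
Step 3: x=[5.2031 9.7969] v=[2.0625 -2.0625]
Step 4: x=[5.6680 9.3321] v=[1.8594 -1.8594]
Step 5: x=[5.9659 9.0342] v=[1.1915 -1.1915]
Step 6: x=[6.0223 8.9778] v=[0.2257 -0.2257]
Max displacement = 1.0223

Answer: 1.0223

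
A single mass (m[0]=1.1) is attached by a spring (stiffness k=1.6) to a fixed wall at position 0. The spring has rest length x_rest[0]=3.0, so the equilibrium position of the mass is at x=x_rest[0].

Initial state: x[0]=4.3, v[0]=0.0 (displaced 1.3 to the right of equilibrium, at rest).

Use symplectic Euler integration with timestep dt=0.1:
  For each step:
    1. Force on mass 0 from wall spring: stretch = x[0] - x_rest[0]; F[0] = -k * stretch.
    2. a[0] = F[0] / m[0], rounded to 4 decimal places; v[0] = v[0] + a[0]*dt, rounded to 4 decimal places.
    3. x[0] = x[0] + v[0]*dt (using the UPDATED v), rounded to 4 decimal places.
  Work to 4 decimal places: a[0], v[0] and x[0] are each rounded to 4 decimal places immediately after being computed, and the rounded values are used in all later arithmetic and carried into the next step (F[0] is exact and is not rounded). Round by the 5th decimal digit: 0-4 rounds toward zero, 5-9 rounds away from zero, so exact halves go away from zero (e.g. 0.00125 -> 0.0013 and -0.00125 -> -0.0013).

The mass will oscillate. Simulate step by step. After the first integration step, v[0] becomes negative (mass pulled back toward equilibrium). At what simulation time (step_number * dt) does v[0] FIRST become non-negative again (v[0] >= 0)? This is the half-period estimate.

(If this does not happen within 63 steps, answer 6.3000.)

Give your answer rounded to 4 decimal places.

Step 0: x=[4.3000] v=[0.0000]
Step 1: x=[4.2811] v=[-0.1891]
Step 2: x=[4.2436] v=[-0.3754]
Step 3: x=[4.1880] v=[-0.5563]
Step 4: x=[4.1151] v=[-0.7291]
Step 5: x=[4.0260] v=[-0.8913]
Step 6: x=[3.9220] v=[-1.0405]
Step 7: x=[3.8045] v=[-1.1746]
Step 8: x=[3.6753] v=[-1.2916]
Step 9: x=[3.5363] v=[-1.3898]
Step 10: x=[3.3895] v=[-1.4678]
Step 11: x=[3.2371] v=[-1.5245]
Step 12: x=[3.0812] v=[-1.5590]
Step 13: x=[2.9241] v=[-1.5708]
Step 14: x=[2.7681] v=[-1.5598]
Step 15: x=[2.6155] v=[-1.5261]
Step 16: x=[2.4685] v=[-1.4702]
Step 17: x=[2.3292] v=[-1.3929]
Step 18: x=[2.1997] v=[-1.2953]
Step 19: x=[2.0818] v=[-1.1789]
Step 20: x=[1.9773] v=[-1.0453]
Step 21: x=[1.8877] v=[-0.8965]
Step 22: x=[1.8142] v=[-0.7347]
Step 23: x=[1.7580] v=[-0.5622]
Step 24: x=[1.7198] v=[-0.3816]
Step 25: x=[1.7003] v=[-0.1954]
Step 26: x=[1.6997] v=[-0.0064]
Step 27: x=[1.7180] v=[0.1827]
First v>=0 after going negative at step 27, time=2.7000

Answer: 2.7000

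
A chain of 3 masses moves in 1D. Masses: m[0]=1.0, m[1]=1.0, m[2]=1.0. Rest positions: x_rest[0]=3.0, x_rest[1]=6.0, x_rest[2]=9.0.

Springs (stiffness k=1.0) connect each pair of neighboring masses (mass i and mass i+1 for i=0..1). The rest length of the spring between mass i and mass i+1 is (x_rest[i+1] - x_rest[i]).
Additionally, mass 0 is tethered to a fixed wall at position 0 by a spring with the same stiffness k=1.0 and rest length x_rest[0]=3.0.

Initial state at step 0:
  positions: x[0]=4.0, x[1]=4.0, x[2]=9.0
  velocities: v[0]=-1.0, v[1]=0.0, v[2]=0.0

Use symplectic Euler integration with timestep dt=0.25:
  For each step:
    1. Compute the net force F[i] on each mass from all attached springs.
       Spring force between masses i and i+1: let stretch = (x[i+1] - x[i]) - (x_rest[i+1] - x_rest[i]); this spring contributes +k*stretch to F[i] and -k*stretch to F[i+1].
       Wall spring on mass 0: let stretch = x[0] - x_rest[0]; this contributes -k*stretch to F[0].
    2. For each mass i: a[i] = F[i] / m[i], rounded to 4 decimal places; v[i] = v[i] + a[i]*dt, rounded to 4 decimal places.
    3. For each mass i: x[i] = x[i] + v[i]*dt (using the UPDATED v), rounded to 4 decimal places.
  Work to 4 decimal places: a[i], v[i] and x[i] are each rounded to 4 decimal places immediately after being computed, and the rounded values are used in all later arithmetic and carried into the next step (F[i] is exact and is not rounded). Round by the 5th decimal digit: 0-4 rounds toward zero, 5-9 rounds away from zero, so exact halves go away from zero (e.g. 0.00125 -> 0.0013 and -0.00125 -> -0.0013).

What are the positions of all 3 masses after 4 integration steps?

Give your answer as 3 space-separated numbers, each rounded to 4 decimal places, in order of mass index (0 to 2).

Answer: 1.4760 6.1401 8.1165

Derivation:
Step 0: x=[4.0000 4.0000 9.0000] v=[-1.0000 0.0000 0.0000]
Step 1: x=[3.5000 4.3125 8.8750] v=[-2.0000 1.2500 -0.5000]
Step 2: x=[2.8320 4.8594 8.6524] v=[-2.6719 2.1875 -0.8906]
Step 3: x=[2.1137 5.5166 8.3802] v=[-2.8731 2.6289 -1.0889]
Step 4: x=[1.4760 6.1401 8.1165] v=[-2.5508 2.4941 -1.0548]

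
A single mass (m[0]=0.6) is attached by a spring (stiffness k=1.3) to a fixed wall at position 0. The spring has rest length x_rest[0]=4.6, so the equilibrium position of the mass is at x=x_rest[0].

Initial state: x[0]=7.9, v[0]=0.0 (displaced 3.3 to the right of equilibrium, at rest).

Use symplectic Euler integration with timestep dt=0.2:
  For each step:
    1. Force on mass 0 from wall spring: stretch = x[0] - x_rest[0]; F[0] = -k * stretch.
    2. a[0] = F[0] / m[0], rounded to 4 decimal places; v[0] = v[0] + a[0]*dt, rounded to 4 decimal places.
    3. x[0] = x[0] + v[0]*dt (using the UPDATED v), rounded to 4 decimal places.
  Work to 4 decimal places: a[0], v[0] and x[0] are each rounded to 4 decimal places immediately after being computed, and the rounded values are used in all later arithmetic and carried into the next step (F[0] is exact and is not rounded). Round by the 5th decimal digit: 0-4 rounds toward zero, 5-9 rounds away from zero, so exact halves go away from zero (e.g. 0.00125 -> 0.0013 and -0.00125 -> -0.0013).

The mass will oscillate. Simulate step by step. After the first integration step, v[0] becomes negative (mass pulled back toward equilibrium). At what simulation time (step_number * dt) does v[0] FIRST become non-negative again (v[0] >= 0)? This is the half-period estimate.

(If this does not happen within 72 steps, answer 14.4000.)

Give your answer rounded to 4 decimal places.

Step 0: x=[7.9000] v=[0.0000]
Step 1: x=[7.6140] v=[-1.4300]
Step 2: x=[7.0668] v=[-2.7361]
Step 3: x=[6.3058] v=[-3.8050]
Step 4: x=[5.3970] v=[-4.5442]
Step 5: x=[4.4191] v=[-4.8896]
Step 6: x=[3.4569] v=[-4.8112]
Step 7: x=[2.5937] v=[-4.3159]
Step 8: x=[1.9044] v=[-3.4465]
Step 9: x=[1.4487] v=[-2.2784]
Step 10: x=[1.2661] v=[-0.9128]
Step 11: x=[1.3725] v=[0.5319]
First v>=0 after going negative at step 11, time=2.2000

Answer: 2.2000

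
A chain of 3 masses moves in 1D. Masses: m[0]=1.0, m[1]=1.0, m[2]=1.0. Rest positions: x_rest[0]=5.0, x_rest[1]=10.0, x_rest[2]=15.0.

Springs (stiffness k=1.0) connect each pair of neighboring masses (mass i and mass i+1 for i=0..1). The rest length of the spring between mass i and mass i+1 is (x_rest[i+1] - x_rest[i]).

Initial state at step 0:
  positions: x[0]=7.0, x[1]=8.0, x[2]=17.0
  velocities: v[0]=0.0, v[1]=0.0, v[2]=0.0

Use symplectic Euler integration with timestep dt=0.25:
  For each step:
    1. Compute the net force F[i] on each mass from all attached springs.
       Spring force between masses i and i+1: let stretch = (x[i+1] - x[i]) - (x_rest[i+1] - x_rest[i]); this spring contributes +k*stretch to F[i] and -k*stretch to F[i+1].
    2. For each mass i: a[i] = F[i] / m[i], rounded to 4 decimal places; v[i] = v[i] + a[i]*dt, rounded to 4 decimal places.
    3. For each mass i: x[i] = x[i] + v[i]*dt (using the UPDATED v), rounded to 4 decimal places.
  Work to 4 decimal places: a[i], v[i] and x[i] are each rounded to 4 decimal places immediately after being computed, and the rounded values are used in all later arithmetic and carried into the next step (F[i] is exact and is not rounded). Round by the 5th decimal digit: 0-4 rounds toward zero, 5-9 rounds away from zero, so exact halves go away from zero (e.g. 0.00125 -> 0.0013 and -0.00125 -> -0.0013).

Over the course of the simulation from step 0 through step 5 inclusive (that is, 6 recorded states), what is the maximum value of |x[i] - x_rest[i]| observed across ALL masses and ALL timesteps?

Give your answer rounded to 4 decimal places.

Answer: 2.6820

Derivation:
Step 0: x=[7.0000 8.0000 17.0000] v=[0.0000 0.0000 0.0000]
Step 1: x=[6.7500 8.5000 16.7500] v=[-1.0000 2.0000 -1.0000]
Step 2: x=[6.2969 9.4063 16.2969] v=[-1.8125 3.6250 -1.8125]
Step 3: x=[5.7256 10.5489 15.7256] v=[-2.2852 4.5703 -2.2852]
Step 4: x=[5.1433 11.7136 15.1433] v=[-2.3294 4.6587 -2.3294]
Step 5: x=[4.6591 12.6820 14.6591] v=[-1.9368 3.8736 -1.9368]
Max displacement = 2.6820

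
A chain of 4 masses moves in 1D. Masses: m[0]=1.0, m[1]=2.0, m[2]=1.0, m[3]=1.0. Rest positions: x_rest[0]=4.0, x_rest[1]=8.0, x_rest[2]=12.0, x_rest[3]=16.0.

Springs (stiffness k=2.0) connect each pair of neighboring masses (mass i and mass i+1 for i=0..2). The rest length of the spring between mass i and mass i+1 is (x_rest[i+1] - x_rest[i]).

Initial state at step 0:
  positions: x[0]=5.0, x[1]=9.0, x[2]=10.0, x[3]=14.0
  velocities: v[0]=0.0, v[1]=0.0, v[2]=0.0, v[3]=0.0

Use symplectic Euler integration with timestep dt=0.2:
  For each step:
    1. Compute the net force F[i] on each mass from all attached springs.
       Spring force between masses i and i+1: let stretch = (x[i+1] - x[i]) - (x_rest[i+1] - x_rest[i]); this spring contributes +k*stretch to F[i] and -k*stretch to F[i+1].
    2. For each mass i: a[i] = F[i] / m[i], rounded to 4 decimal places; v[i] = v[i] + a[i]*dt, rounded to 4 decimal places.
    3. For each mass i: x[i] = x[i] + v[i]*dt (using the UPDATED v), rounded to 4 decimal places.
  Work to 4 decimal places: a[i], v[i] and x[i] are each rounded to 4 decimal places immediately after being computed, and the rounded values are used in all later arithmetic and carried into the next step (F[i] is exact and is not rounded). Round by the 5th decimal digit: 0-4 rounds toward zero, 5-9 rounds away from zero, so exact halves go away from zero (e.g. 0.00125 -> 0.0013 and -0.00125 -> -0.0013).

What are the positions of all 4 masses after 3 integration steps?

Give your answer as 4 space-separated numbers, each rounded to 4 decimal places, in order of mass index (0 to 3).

Step 0: x=[5.0000 9.0000 10.0000 14.0000] v=[0.0000 0.0000 0.0000 0.0000]
Step 1: x=[5.0000 8.8800 10.2400 14.0000] v=[0.0000 -0.6000 1.2000 0.0000]
Step 2: x=[4.9904 8.6592 10.6720 14.0192] v=[-0.0480 -1.1040 2.1600 0.0960]
Step 3: x=[4.9543 8.3722 11.2108 14.0906] v=[-0.1805 -1.4352 2.6938 0.3571]

Answer: 4.9543 8.3722 11.2108 14.0906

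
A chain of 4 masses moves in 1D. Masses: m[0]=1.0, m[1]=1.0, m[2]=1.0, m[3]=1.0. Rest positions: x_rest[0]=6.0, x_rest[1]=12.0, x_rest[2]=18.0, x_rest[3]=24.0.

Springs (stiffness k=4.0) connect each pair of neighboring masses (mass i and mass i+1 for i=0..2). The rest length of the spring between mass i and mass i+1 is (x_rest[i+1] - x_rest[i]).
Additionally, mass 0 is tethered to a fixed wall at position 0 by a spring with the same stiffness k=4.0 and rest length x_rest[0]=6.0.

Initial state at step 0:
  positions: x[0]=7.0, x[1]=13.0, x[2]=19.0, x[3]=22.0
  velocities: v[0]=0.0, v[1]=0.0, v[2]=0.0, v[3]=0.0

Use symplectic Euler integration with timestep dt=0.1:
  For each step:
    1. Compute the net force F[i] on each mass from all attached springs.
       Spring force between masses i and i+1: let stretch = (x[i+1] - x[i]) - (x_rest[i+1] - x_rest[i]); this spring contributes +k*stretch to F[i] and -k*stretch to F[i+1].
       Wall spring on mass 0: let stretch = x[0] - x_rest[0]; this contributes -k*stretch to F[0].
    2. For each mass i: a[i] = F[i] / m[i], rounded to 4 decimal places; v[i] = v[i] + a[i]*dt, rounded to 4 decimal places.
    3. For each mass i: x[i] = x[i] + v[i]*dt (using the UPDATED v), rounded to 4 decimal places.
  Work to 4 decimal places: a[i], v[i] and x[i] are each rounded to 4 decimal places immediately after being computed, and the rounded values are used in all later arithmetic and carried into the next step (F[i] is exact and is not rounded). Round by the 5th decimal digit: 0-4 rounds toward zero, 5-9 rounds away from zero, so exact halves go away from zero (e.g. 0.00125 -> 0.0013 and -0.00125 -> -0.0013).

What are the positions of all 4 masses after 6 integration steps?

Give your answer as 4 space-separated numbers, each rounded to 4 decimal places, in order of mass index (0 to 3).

Step 0: x=[7.0000 13.0000 19.0000 22.0000] v=[0.0000 0.0000 0.0000 0.0000]
Step 1: x=[6.9600 13.0000 18.8800 22.1200] v=[-0.4000 0.0000 -1.2000 1.2000]
Step 2: x=[6.8832 12.9936 18.6544 22.3504] v=[-0.7680 -0.0640 -2.2560 2.3040]
Step 3: x=[6.7755 12.9692 18.3502 22.6730] v=[-1.0771 -0.2438 -3.0419 3.2256]
Step 4: x=[6.6445 12.9123 18.0037 23.0627] v=[-1.3098 -0.5689 -3.4652 3.8965]
Step 5: x=[6.4985 12.8084 17.6559 23.4900] v=[-1.4605 -1.0395 -3.4782 4.2729]
Step 6: x=[6.3449 12.6460 17.3475 23.9239] v=[-1.5359 -1.6245 -3.0836 4.3393]

Answer: 6.3449 12.6460 17.3475 23.9239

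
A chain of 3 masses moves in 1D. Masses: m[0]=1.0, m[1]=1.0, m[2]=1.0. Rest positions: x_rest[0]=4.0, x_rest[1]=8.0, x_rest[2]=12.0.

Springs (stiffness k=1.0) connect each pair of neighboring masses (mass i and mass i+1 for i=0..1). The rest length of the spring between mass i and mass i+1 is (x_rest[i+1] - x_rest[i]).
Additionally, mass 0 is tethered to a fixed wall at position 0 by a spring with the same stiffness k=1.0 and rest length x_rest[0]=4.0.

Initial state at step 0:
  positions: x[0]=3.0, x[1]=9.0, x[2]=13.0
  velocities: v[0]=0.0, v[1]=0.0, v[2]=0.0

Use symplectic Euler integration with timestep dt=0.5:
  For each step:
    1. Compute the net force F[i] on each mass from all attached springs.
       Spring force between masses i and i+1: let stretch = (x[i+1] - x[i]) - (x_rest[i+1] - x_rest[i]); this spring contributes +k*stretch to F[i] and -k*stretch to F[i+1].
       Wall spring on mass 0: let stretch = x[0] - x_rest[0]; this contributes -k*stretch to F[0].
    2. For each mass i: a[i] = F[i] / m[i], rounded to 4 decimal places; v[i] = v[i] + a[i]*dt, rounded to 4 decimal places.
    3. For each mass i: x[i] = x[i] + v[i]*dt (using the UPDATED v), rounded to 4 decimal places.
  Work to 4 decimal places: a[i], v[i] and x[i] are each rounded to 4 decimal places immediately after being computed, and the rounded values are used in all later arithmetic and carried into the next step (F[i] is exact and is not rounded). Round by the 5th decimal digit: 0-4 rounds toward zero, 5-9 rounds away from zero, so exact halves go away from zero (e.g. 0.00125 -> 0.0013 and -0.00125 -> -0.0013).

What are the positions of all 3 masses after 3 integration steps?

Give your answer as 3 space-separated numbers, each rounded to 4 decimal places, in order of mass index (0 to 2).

Step 0: x=[3.0000 9.0000 13.0000] v=[0.0000 0.0000 0.0000]
Step 1: x=[3.7500 8.5000 13.0000] v=[1.5000 -1.0000 0.0000]
Step 2: x=[4.7500 7.9375 12.8750] v=[2.0000 -1.1250 -0.2500]
Step 3: x=[5.3594 7.8125 12.5156] v=[1.2188 -0.2500 -0.7188]

Answer: 5.3594 7.8125 12.5156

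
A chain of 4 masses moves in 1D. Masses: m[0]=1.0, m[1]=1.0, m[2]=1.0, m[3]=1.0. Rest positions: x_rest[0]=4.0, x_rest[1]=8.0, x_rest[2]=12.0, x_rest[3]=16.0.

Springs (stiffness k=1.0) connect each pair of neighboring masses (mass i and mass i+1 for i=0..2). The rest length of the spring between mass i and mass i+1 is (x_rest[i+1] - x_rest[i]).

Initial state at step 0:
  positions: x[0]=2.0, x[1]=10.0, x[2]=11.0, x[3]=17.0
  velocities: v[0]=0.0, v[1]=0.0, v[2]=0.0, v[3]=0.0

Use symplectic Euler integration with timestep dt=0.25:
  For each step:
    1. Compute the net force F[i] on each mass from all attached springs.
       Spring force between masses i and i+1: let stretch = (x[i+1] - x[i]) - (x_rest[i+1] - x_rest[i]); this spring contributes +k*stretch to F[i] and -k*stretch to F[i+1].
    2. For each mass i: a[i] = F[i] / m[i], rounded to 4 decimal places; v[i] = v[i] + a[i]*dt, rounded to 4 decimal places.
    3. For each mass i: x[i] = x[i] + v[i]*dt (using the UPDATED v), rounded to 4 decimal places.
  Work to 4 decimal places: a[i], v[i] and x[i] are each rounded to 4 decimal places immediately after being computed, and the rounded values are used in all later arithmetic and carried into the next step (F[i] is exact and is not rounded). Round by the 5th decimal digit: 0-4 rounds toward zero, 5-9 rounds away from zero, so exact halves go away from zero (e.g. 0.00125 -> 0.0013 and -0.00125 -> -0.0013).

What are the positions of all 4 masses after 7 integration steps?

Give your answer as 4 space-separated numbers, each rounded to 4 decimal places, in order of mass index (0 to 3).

Step 0: x=[2.0000 10.0000 11.0000 17.0000] v=[0.0000 0.0000 0.0000 0.0000]
Step 1: x=[2.2500 9.5625 11.3125 16.8750] v=[1.0000 -1.7500 1.2500 -0.5000]
Step 2: x=[2.7070 8.7774 11.8633 16.6524] v=[1.8281 -3.1406 2.2031 -0.8906]
Step 3: x=[3.2934 7.8057 12.5205 16.3804] v=[2.3457 -3.8867 2.6289 -1.0879]
Step 4: x=[3.9119 6.8467 13.1243 16.1172] v=[2.4738 -3.8361 2.4152 -1.0529]
Step 5: x=[4.4638 6.0966 13.5228 15.9169] v=[2.2075 -3.0004 1.5940 -0.8011]
Step 6: x=[4.8677 5.7086 13.6068 15.8170] v=[1.6157 -1.5521 0.3360 -0.3996]
Step 7: x=[5.0742 5.7617 13.3353 15.8290] v=[0.8259 0.2122 -1.0860 0.0479]

Answer: 5.0742 5.7617 13.3353 15.8290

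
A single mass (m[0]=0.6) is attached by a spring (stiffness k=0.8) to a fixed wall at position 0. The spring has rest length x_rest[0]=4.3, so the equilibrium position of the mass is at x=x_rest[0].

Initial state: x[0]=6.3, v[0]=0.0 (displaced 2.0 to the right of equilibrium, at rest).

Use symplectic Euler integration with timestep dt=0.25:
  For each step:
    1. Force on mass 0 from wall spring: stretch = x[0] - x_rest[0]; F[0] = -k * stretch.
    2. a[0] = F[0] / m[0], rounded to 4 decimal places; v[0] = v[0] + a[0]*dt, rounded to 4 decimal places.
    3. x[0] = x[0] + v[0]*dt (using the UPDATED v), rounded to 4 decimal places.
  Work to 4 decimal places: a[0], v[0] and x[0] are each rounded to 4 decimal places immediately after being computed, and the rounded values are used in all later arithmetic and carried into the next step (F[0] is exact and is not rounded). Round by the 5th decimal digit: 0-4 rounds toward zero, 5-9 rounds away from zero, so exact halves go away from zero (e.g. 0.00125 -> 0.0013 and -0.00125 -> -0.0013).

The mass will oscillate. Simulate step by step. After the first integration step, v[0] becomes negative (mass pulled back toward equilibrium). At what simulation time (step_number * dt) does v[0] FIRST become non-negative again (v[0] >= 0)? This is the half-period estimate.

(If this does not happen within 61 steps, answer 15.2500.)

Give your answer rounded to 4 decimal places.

Answer: 2.7500

Derivation:
Step 0: x=[6.3000] v=[0.0000]
Step 1: x=[6.1333] v=[-0.6667]
Step 2: x=[5.8139] v=[-1.2778]
Step 3: x=[5.3683] v=[-1.7824]
Step 4: x=[4.8337] v=[-2.1385]
Step 5: x=[4.2546] v=[-2.3164]
Step 6: x=[3.6793] v=[-2.3013]
Step 7: x=[3.1557] v=[-2.0944]
Step 8: x=[2.7275] v=[-1.7130]
Step 9: x=[2.4303] v=[-1.1888]
Step 10: x=[2.2889] v=[-0.5656]
Step 11: x=[2.3151] v=[0.1048]
First v>=0 after going negative at step 11, time=2.7500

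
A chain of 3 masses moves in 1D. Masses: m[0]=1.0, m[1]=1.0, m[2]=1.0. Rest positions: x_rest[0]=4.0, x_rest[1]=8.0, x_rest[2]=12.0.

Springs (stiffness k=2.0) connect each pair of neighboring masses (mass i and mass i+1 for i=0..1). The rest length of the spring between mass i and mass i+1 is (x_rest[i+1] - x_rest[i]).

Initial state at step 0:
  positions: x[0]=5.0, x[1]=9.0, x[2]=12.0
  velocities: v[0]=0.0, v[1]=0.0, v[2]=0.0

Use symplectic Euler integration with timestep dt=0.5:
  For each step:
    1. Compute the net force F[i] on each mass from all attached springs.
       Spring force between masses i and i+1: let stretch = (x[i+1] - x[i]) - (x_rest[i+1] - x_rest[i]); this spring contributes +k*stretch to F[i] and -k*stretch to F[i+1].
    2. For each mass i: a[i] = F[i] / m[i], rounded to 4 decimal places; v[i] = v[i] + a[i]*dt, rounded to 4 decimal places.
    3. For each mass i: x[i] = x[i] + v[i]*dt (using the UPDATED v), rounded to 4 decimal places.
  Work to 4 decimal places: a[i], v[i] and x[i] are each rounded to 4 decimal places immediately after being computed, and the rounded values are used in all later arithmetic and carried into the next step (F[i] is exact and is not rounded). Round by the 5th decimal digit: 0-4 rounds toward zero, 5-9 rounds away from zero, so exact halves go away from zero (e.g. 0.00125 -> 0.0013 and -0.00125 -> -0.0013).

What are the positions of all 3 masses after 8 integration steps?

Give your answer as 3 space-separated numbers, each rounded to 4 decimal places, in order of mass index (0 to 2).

Answer: 5.1525 8.7540 12.0938

Derivation:
Step 0: x=[5.0000 9.0000 12.0000] v=[0.0000 0.0000 0.0000]
Step 1: x=[5.0000 8.5000 12.5000] v=[0.0000 -1.0000 1.0000]
Step 2: x=[4.7500 8.2500 13.0000] v=[-0.5000 -0.5000 1.0000]
Step 3: x=[4.2500 8.6250 13.1250] v=[-1.0000 0.7500 0.2500]
Step 4: x=[3.9375 9.0625 13.0000] v=[-0.6250 0.8750 -0.2500]
Step 5: x=[4.1875 8.9063 12.9063] v=[0.5000 -0.3125 -0.1875]
Step 6: x=[4.7969 8.3907 12.8126] v=[1.2188 -1.0313 -0.1875]
Step 7: x=[5.2032 8.2891 12.5079] v=[0.8126 -0.2032 -0.6094]
Step 8: x=[5.1525 8.7540 12.0938] v=[-0.1015 0.9297 -0.8282]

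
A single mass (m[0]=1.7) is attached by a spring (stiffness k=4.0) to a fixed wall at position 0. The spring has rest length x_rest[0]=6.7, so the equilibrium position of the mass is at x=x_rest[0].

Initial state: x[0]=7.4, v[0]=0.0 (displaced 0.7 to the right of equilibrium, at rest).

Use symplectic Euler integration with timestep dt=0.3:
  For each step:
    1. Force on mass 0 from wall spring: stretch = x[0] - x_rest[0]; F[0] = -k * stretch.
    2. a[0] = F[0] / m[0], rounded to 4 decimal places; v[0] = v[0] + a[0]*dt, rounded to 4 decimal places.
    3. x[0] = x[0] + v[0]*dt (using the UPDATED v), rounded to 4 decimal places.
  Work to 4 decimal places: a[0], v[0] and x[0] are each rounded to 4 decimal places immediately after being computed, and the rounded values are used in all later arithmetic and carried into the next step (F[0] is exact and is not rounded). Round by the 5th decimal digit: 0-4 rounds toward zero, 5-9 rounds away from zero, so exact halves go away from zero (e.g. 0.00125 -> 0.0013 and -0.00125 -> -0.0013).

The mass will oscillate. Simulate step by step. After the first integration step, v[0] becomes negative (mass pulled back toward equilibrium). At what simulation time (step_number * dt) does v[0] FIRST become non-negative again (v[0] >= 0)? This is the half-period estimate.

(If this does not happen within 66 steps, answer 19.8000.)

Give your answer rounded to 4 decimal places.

Answer: 2.1000

Derivation:
Step 0: x=[7.4000] v=[0.0000]
Step 1: x=[7.2518] v=[-0.4941]
Step 2: x=[6.9867] v=[-0.8836]
Step 3: x=[6.6609] v=[-1.0860]
Step 4: x=[6.3434] v=[-1.0584]
Step 5: x=[6.1014] v=[-0.8067]
Step 6: x=[5.9861] v=[-0.3842]
Step 7: x=[6.0220] v=[0.1197]
First v>=0 after going negative at step 7, time=2.1000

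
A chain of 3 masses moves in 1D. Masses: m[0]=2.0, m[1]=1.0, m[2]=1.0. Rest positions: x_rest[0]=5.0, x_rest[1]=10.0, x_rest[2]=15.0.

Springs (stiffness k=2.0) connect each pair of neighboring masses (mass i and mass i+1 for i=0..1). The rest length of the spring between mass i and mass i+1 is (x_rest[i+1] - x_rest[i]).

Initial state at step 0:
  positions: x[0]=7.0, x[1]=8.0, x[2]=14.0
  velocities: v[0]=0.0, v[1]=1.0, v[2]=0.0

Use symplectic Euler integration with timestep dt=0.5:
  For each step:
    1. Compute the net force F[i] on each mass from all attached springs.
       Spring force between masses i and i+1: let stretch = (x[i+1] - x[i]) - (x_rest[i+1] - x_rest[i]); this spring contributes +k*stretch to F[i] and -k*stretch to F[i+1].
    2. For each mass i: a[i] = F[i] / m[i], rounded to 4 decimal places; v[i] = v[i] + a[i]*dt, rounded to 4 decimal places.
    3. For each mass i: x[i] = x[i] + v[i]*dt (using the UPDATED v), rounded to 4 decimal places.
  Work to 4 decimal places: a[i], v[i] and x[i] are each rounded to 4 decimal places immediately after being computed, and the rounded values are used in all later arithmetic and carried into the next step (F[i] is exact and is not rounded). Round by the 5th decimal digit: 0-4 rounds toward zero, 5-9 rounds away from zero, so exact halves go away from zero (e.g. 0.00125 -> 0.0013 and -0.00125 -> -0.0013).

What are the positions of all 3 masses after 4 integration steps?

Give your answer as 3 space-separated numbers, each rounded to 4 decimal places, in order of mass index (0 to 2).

Step 0: x=[7.0000 8.0000 14.0000] v=[0.0000 1.0000 0.0000]
Step 1: x=[6.0000 11.0000 13.5000] v=[-2.0000 6.0000 -1.0000]
Step 2: x=[5.0000 12.7500 14.2500] v=[-2.0000 3.5000 1.5000]
Step 3: x=[4.6875 11.3750 16.7500] v=[-0.6250 -2.7500 5.0000]
Step 4: x=[4.7969 9.3438 19.0625] v=[0.2188 -4.0625 4.6250]

Answer: 4.7969 9.3438 19.0625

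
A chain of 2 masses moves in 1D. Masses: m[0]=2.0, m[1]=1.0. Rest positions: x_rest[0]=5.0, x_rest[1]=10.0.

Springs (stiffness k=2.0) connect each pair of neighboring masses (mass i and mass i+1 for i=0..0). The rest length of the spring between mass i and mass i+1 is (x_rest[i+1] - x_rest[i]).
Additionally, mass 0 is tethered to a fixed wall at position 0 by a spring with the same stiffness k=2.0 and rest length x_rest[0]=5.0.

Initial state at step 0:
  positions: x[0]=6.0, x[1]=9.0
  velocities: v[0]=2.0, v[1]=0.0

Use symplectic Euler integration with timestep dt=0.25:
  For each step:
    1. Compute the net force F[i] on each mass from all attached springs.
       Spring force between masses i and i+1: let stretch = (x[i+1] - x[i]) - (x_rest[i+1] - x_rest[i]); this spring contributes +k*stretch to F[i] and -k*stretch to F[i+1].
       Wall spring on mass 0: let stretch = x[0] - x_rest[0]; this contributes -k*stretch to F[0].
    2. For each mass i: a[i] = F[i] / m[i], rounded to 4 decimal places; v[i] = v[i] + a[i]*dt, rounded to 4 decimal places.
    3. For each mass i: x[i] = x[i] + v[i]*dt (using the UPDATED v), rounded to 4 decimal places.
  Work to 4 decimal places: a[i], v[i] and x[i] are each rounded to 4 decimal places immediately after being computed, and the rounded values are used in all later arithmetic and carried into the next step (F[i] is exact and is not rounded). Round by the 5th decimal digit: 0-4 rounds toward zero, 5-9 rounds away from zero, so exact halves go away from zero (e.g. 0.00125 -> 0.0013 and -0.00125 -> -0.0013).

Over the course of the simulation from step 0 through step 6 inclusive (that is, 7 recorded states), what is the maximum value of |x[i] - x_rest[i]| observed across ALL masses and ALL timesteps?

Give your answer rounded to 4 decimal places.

Step 0: x=[6.0000 9.0000] v=[2.0000 0.0000]
Step 1: x=[6.3125 9.2500] v=[1.2500 1.0000]
Step 2: x=[6.4141 9.7578] v=[0.4063 2.0313]
Step 3: x=[6.3238 10.4727] v=[-0.3613 2.8595]
Step 4: x=[6.0976 11.2940] v=[-0.9050 3.2851]
Step 5: x=[5.8150 12.0907] v=[-1.1303 3.1869]
Step 6: x=[5.5612 12.7280] v=[-1.0151 2.5491]
Max displacement = 2.7280

Answer: 2.7280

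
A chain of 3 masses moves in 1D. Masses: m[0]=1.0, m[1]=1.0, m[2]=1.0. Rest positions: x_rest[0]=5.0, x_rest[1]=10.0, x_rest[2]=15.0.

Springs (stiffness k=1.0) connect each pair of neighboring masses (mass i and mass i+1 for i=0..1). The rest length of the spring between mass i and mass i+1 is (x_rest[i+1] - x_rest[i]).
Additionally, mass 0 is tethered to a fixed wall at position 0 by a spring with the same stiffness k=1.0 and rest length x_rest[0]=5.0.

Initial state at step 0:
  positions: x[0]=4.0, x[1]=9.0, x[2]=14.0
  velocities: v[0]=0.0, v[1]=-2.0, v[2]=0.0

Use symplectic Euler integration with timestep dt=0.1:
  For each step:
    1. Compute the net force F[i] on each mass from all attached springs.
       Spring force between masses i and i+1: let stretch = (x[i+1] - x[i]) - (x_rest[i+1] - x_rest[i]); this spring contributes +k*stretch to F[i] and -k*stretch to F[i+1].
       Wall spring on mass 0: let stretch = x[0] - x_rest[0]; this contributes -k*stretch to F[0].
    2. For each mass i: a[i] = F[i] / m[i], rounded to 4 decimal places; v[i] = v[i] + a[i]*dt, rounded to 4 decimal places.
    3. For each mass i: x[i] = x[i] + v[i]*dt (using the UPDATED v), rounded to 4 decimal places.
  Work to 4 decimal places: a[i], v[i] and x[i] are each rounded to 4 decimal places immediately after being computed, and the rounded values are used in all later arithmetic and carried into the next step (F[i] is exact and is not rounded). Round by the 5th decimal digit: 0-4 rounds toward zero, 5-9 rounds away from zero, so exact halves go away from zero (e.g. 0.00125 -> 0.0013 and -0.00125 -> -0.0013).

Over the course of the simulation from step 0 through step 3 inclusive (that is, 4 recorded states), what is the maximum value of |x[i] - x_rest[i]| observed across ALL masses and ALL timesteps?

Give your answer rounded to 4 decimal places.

Step 0: x=[4.0000 9.0000 14.0000] v=[0.0000 -2.0000 0.0000]
Step 1: x=[4.0100 8.8000 14.0000] v=[0.1000 -2.0000 0.0000]
Step 2: x=[4.0278 8.6041 13.9980] v=[0.1780 -1.9590 -0.0200]
Step 3: x=[4.0511 8.4164 13.9921] v=[0.2329 -1.8772 -0.0594]
Max displacement = 1.5836

Answer: 1.5836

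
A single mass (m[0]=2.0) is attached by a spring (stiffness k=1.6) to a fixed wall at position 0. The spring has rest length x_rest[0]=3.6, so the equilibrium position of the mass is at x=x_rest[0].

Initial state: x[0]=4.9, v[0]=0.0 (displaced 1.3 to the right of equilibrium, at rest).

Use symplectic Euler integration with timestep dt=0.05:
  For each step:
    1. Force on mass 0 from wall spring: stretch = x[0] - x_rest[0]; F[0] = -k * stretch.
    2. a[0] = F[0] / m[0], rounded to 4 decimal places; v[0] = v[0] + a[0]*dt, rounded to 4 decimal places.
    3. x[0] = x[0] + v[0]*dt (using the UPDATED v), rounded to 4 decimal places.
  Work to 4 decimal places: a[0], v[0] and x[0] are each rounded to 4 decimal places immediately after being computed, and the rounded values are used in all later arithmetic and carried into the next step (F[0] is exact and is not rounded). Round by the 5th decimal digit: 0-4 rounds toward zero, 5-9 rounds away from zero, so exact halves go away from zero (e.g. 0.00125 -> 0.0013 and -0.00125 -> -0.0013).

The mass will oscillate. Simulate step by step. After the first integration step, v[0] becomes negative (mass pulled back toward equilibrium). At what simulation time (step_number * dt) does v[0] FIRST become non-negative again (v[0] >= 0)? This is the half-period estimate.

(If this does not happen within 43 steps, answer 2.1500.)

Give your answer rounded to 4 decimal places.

Step 0: x=[4.9000] v=[0.0000]
Step 1: x=[4.8974] v=[-0.0520]
Step 2: x=[4.8922] v=[-0.1039]
Step 3: x=[4.8844] v=[-0.1556]
Step 4: x=[4.8741] v=[-0.2070]
Step 5: x=[4.8612] v=[-0.2580]
Step 6: x=[4.8458] v=[-0.3085]
Step 7: x=[4.8279] v=[-0.3583]
Step 8: x=[4.8075] v=[-0.4074]
Step 9: x=[4.7847] v=[-0.4557]
Step 10: x=[4.7595] v=[-0.5031]
Step 11: x=[4.7320] v=[-0.5495]
Step 12: x=[4.7023] v=[-0.5948]
Step 13: x=[4.6704] v=[-0.6389]
Step 14: x=[4.6363] v=[-0.6817]
Step 15: x=[4.6001] v=[-0.7232]
Step 16: x=[4.5619] v=[-0.7632]
Step 17: x=[4.5218] v=[-0.8017]
Step 18: x=[4.4799] v=[-0.8386]
Step 19: x=[4.4362] v=[-0.8738]
Step 20: x=[4.3908] v=[-0.9073]
Step 21: x=[4.3439] v=[-0.9389]
Step 22: x=[4.2955] v=[-0.9687]
Step 23: x=[4.2457] v=[-0.9965]
Step 24: x=[4.1946] v=[-1.0223]
Step 25: x=[4.1423] v=[-1.0461]
Step 26: x=[4.0889] v=[-1.0678]
Step 27: x=[4.0345] v=[-1.0874]
Step 28: x=[3.9793] v=[-1.1048]
Step 29: x=[3.9233] v=[-1.1200]
Step 30: x=[3.8667] v=[-1.1329]
Step 31: x=[3.8095] v=[-1.1436]
Step 32: x=[3.7519] v=[-1.1520]
Step 33: x=[3.6940] v=[-1.1581]
Step 34: x=[3.6359] v=[-1.1619]
Step 35: x=[3.5777] v=[-1.1633]
Step 36: x=[3.5196] v=[-1.1624]
Step 37: x=[3.4616] v=[-1.1592]
Step 38: x=[3.4039] v=[-1.1537]
Step 39: x=[3.3466] v=[-1.1459]
Step 40: x=[3.2898] v=[-1.1358]
Step 41: x=[3.2336] v=[-1.1234]
Step 42: x=[3.1782] v=[-1.1087]
Step 43: x=[3.1236] v=[-1.0918]
v[0] did not become non-negative within 43 steps; using fallback time=2.1500

Answer: 2.1500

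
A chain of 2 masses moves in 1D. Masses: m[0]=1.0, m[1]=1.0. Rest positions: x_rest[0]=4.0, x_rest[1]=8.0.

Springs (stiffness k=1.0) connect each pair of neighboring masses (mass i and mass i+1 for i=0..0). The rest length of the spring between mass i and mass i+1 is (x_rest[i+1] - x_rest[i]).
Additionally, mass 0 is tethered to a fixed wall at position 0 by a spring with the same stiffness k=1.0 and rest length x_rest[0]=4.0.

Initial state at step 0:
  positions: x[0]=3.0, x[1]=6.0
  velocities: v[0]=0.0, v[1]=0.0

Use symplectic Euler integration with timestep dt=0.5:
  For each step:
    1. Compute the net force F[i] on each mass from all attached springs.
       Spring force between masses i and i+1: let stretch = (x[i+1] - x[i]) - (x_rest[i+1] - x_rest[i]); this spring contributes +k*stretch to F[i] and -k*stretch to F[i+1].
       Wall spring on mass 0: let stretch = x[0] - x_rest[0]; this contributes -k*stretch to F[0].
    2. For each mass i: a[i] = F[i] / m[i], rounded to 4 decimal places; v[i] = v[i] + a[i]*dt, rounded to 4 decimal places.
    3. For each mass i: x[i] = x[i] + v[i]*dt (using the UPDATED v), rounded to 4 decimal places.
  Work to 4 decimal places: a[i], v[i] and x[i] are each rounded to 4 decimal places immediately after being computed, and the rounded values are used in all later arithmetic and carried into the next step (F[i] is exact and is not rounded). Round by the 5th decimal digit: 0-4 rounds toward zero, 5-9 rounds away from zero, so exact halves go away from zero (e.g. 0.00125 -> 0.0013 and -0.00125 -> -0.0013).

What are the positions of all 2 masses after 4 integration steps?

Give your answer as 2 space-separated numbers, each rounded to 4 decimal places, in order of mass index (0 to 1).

Answer: 3.6407 7.7618

Derivation:
Step 0: x=[3.0000 6.0000] v=[0.0000 0.0000]
Step 1: x=[3.0000 6.2500] v=[0.0000 0.5000]
Step 2: x=[3.0625 6.6875] v=[0.1250 0.8750]
Step 3: x=[3.2657 7.2188] v=[0.4063 1.0625]
Step 4: x=[3.6407 7.7618] v=[0.7500 1.0860]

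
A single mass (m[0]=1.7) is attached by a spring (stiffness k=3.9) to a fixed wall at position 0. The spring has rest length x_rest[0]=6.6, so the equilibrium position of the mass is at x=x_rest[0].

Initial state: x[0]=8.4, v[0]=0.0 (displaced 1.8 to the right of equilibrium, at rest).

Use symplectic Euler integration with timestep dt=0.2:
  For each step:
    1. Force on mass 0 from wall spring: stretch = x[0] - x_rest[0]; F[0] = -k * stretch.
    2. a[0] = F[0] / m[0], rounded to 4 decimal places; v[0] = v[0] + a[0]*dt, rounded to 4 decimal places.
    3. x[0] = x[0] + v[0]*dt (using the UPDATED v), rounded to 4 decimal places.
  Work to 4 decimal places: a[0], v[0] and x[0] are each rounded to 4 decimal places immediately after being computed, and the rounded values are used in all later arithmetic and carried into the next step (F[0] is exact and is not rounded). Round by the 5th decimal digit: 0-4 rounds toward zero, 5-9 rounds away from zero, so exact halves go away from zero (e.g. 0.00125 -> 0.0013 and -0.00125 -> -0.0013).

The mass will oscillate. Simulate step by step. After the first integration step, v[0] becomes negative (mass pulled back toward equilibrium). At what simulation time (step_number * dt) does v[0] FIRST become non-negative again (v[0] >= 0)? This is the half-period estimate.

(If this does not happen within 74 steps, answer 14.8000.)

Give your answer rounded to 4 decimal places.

Answer: 2.2000

Derivation:
Step 0: x=[8.4000] v=[0.0000]
Step 1: x=[8.2348] v=[-0.8259]
Step 2: x=[7.9196] v=[-1.5760]
Step 3: x=[7.4833] v=[-2.1815]
Step 4: x=[6.9659] v=[-2.5868]
Step 5: x=[6.4150] v=[-2.7547]
Step 6: x=[5.8810] v=[-2.6698]
Step 7: x=[5.4130] v=[-2.3399]
Step 8: x=[5.0539] v=[-1.7953]
Step 9: x=[4.8367] v=[-1.0859]
Step 10: x=[4.7813] v=[-0.2769]
Step 11: x=[4.8928] v=[0.5576]
First v>=0 after going negative at step 11, time=2.2000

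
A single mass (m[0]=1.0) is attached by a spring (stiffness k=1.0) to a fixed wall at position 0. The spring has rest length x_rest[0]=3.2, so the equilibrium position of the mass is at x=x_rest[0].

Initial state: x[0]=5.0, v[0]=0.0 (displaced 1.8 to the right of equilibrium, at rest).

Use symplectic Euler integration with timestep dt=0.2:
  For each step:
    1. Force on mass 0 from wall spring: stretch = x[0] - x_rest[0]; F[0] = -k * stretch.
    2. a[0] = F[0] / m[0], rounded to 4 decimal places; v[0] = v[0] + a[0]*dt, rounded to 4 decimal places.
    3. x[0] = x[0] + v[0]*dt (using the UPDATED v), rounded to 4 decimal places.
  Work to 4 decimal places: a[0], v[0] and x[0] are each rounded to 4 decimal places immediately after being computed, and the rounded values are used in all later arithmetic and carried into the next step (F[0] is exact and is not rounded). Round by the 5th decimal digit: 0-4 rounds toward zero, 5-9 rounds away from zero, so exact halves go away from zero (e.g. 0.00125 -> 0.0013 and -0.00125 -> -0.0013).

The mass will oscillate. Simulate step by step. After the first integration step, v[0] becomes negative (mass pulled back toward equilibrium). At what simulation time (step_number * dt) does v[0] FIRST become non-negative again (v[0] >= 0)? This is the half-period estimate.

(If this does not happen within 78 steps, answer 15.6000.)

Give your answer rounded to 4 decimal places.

Answer: 3.2000

Derivation:
Step 0: x=[5.0000] v=[0.0000]
Step 1: x=[4.9280] v=[-0.3600]
Step 2: x=[4.7869] v=[-0.7056]
Step 3: x=[4.5823] v=[-1.0230]
Step 4: x=[4.3224] v=[-1.2995]
Step 5: x=[4.0176] v=[-1.5240]
Step 6: x=[3.6801] v=[-1.6875]
Step 7: x=[3.3234] v=[-1.7835]
Step 8: x=[2.9618] v=[-1.8082]
Step 9: x=[2.6097] v=[-1.7606]
Step 10: x=[2.2812] v=[-1.6425]
Step 11: x=[1.9895] v=[-1.4587]
Step 12: x=[1.7462] v=[-1.2166]
Step 13: x=[1.5610] v=[-0.9258]
Step 14: x=[1.4414] v=[-0.5980]
Step 15: x=[1.3921] v=[-0.2463]
Step 16: x=[1.4152] v=[0.1153]
First v>=0 after going negative at step 16, time=3.2000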